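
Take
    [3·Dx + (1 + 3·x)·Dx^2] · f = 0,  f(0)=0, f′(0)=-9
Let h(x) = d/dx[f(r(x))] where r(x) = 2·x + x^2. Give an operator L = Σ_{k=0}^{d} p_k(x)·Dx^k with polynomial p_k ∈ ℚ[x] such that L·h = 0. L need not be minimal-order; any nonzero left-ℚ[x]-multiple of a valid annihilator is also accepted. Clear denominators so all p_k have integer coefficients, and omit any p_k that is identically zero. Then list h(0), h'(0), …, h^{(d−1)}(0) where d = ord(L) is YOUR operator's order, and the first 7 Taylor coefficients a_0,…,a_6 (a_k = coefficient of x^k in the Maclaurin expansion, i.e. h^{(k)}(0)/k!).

L = (5 + 6·x + 3·x^2) + (1 + 7·x + 9·x^2 + 3·x^3)·Dx  (order 1).
h: a_k = -18, 90, -486, 2646, -14418, 78570, -428166, …
ICs: h(0) = -18.

f: a_k = 0, -9, 27/2, -27, 243/4, -729/5, 729/2, …
L₀ from L_f via x↦r, Dx↦r'^{-1}Dx.
Derive L from L₀ (diff closure).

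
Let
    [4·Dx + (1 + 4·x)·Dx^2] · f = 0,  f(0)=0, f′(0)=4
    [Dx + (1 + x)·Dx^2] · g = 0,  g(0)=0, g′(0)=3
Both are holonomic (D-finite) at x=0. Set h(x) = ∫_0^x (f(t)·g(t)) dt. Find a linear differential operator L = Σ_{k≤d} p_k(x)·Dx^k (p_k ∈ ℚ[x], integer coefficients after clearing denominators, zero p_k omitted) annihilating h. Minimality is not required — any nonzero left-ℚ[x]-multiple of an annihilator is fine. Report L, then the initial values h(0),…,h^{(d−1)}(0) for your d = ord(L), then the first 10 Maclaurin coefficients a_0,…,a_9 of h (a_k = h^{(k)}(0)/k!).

f: a_k = 0, 4, -8, 64/3, -64, 1024/5, -2048/3, 16384/7, -8192, 262144/9, …
g: a_k = 0, 3, -3/2, 1, -3/4, 3/5, -1/2, 3/7, -3/8, 1/3, …
f·g: L₀ = L_f ⊗_s L_g, ord ≤ 2·2.
∫: right-multiply L₀ by Dx.
L = (136 + 320·x + 256·x^2)·Dx^2 + (290 + 1464·x + 2400·x^2 + 1280·x^3)·Dx^3 + (92 + 740·x + 1992·x^2 + 2240·x^3 + 896·x^4)·Dx^4 + (5 + 58·x + 245·x^2 + 464·x^3 + 400·x^4 + 128·x^5)·Dx^5  (order 5).
h: a_k = 0, 0, 0, 4, -15/2, 16, -235/6, 1586/15, -1221/4, 32344/35, …
ICs: h(0) = 0, h′(0) = 0, h′′(0) = 0, h′′′(0) = 24, h′′′′(0) = -180.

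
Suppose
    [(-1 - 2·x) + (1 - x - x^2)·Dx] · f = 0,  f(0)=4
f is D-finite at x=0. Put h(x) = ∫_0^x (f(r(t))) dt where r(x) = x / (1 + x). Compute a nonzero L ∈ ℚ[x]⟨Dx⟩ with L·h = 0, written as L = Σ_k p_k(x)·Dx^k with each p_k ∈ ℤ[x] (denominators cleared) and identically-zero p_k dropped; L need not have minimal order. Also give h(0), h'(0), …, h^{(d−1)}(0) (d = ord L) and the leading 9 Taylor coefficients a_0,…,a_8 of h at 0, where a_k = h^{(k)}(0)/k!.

L = (1 + 3·x)·Dx + (-1 - 2·x + x^3)·Dx^2  (order 2).
h: a_k = 0, 4, 2, 4/3, 0, 4/5, -2/3, 8/7, -3/2, …
ICs: h(0) = 0, h′(0) = 4.

f: a_k = 4, 4, 8, 12, 20, 32, 52, 84, 136, …
f∘r: x↦r, Dx↦Dx/r' in L_f ⇒ L₀.
∫: right-multiply L₀ by Dx.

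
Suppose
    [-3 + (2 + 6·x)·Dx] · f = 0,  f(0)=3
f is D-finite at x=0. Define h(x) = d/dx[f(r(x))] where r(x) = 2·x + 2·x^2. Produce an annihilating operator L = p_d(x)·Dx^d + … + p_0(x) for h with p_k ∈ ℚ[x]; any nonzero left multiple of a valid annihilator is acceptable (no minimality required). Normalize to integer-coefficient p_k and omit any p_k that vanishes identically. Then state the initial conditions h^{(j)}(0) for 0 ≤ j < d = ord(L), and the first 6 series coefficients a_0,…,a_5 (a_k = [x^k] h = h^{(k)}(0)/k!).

L = -1 + (-1 - 8·x - 18·x^2 - 12·x^3)·Dx  (order 1).
h: a_k = 9, -9, 81/2, -351/2, 6075/8, -26487/8, …
ICs: h(0) = 9.

f: a_k = 3, 9/2, -27/8, 81/16, -1215/128, 5103/256, …
L₀ from L_f via x↦r, Dx↦r'^{-1}Dx.
h=h₀': d/dx-closure on L₀ ⇒ L.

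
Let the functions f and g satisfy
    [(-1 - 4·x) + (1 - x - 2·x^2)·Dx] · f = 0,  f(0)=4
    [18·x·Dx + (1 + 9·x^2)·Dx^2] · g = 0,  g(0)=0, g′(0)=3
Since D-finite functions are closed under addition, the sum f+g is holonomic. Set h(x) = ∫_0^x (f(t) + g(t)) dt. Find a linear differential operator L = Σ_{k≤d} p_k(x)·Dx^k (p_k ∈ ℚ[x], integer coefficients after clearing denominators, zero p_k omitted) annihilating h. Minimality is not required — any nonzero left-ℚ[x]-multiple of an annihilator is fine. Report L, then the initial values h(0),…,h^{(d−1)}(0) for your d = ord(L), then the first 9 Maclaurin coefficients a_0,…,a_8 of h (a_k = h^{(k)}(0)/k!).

L = (-18 + 72·x + 918·x^2 + 1872·x^3 + 4608·x^4 + 1296·x^6)·Dx^2 + (8 + 30·x + 278·x^3 + 1788·x^4 + 3216·x^5 + 324·x^6 + 1296·x^7)·Dx^3 + (-1 - 4·x - 24·x^2 - 4·x^3 - 103·x^4 + 300·x^5 + 312·x^6 + 108·x^7 + 216·x^8)·Dx^4  (order 4).
h: a_k = 0, 4, 7/2, 4, 11/4, 44/5, 221/10, 172/7, 193/56, …
ICs: h(0) = 0, h′(0) = 4, h′′(0) = 7, h′′′(0) = 24.

f: a_k = 4, 4, 12, 20, 44, 84, 172, 340, 684, …
g: a_k = 0, 3, 0, -9, 0, 243/5, 0, -2187/7, 0, …
Weyl lclm of L_f,L_g ⇒ L₀ (ord ≤ 3).
h=∫h₀ ⇒ L = L₀·Dx.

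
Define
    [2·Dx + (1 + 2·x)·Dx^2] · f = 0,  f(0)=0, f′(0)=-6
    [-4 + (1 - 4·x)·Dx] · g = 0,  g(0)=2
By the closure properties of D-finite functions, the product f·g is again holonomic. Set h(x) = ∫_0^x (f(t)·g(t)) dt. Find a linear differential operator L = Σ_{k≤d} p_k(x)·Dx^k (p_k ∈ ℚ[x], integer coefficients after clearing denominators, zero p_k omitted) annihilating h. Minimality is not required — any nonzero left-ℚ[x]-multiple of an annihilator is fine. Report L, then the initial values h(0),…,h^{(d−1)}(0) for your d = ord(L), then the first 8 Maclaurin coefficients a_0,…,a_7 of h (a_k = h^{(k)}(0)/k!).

f: a_k = 0, -6, 6, -8, 12, -96/5, 32, -384/7, …
g: a_k = 2, 8, 32, 128, 512, 2048, 8192, 32768, …
Sym-product of L_f,L_g gives L₀ (≤ ord 2).
h=∫h₀ ⇒ L = L₀·Dx.
L = 8·Dx + (6 + 24·x)·Dx^2 + (-1 + 2·x + 8·x^2)·Dx^3  (order 3).
h: a_k = 0, 0, -6, -12, -40, -616/5, -6256/15, -7104/5, …
ICs: h(0) = 0, h′(0) = 0, h′′(0) = -12.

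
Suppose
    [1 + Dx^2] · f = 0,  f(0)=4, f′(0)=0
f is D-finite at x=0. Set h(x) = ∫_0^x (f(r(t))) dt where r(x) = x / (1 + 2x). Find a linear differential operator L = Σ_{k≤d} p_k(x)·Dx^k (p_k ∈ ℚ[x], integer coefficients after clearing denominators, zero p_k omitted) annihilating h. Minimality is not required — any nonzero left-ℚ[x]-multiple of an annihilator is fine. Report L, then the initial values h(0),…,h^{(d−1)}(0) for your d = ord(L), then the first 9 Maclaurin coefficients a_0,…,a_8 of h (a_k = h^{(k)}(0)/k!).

f: a_k = 4, 0, -2, 0, 1/6, 0, -1/180, 0, 1/10080, …
Substitute x→r, Dx→(1/r')Dx; clear ⇒ L₀.
h=∫₀ˣh₀: take L = L₀·Dx.
L = Dx + (4 + 24·x + 48·x^2 + 32·x^3)·Dx^2 + (1 + 8·x + 24·x^2 + 32·x^3 + 16·x^4)·Dx^3  (order 3).
h: a_k = 0, 4, 0, -2/3, 2, -143/30, 94/9, -3943/180, 1787/40, …
ICs: h(0) = 0, h′(0) = 4, h′′(0) = 0.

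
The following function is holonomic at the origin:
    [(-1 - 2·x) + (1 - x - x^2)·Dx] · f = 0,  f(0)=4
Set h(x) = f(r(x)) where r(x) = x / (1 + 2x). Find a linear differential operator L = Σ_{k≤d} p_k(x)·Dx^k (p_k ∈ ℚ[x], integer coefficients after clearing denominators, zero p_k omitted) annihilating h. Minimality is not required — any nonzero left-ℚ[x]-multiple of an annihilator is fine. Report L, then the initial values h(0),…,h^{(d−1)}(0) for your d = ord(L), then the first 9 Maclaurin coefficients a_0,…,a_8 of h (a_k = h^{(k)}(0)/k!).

L = (-1 - 4·x) + (1 + 5·x + 7·x^2 + 2·x^3)·Dx  (order 1).
h: a_k = 4, 4, 0, -4, 12, -32, 84, -220, 576, …
ICs: h(0) = 4.

f: a_k = 4, 4, 8, 12, 20, 32, 52, 84, 136, …
L₀ from L_f via x↦r, Dx↦r'^{-1}Dx.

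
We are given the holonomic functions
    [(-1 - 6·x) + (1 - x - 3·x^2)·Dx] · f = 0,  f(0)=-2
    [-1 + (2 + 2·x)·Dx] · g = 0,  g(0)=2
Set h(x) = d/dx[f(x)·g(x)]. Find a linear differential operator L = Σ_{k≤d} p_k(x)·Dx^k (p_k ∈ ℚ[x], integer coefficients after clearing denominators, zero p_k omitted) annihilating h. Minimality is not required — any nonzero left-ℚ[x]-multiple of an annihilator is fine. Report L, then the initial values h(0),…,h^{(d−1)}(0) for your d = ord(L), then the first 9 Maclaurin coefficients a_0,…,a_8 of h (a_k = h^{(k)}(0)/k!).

L = (35 + 162·x + 381·x^2 + 390·x^3 + 135·x^4) + (-6 - 26·x + 6·x^2 + 122·x^3 + 150·x^4 + 54·x^5)·Dx  (order 1).
h: a_k = -6, -35, -429/4, -2819/8, -62545/64, -353013/128, -3749137/512, -19865443/1024, -820335033/16384, …
ICs: h(0) = -6.

f: a_k = -2, -2, -8, -14, -38, -80, -194, -434, -1016, …
g: a_k = 2, 1, -1/4, 1/8, -5/64, 7/128, -21/512, 33/1024, -429/16384, …
h₀=f·g: eliminate ⇒ L₀, order ≤ 1·1.
Differentiate: ansatz ord ≤ ord L₀ ⇒ L.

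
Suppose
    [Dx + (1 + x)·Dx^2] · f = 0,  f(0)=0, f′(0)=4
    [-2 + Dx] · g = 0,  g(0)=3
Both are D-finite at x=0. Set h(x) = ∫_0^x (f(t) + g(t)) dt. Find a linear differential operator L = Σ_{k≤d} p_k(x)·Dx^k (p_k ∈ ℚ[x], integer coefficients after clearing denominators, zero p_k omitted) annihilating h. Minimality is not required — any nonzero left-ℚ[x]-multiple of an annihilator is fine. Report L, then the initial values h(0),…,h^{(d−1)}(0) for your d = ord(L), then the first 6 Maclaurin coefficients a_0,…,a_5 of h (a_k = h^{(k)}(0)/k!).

L = (-8 - 4·x)·Dx^2 + (-2 - 8·x - 4·x^2)·Dx^3 + (3 + 5·x + 2·x^2)·Dx^4  (order 4).
h: a_k = 0, 3, 5, 4/3, 4/3, 1/5, …
ICs: h(0) = 0, h′(0) = 3, h′′(0) = 10, h′′′(0) = 8.

f: a_k = 0, 4, -2, 4/3, -1, 4/5, …
g: a_k = 3, 6, 6, 4, 2, 4/5, …
L₀ := lclm(L_f,L_g); ord L₀ ≤ 2+1.
h=∫₀ˣh₀: take L = L₀·Dx.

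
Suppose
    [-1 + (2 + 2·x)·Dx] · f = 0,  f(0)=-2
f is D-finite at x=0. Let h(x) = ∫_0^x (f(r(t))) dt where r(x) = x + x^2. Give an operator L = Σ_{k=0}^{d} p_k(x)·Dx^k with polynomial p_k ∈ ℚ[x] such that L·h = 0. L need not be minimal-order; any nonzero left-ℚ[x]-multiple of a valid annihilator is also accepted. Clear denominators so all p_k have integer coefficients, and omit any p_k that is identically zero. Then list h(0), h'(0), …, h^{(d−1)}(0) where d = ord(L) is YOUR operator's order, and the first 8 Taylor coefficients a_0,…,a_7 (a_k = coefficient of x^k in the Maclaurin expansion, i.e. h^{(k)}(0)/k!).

L = (-1 - 2·x)·Dx + (2 + 2·x + 2·x^2)·Dx^2  (order 2).
h: a_k = 0, -2, -1/2, -1/4, 3/32, -3/320, -5/256, 57/3584, …
ICs: h(0) = 0, h′(0) = -2.

f: a_k = -2, -1, 1/4, -1/8, 5/64, -7/128, 21/512, -33/1024, …
f∘r: x↦r, Dx↦Dx/r' in L_f ⇒ L₀.
h=∫h₀ ⇒ L = L₀·Dx.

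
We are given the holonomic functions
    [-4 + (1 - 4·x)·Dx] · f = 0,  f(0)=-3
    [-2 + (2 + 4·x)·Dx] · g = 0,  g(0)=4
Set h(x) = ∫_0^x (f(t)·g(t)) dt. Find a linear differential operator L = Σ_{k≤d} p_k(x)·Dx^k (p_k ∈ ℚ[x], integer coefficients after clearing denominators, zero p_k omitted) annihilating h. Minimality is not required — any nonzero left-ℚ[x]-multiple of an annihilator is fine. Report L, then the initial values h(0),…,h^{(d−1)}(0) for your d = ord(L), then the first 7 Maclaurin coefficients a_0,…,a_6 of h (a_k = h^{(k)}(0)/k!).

L = (5 + 4·x)·Dx + (-1 + 2·x + 8·x^2)·Dx^2  (order 2).
h: a_k = 0, -12, -30, -78, -471/2, -7521/10, -10035/4, …
ICs: h(0) = 0, h′(0) = -12.

f: a_k = -3, -12, -48, -192, -768, -3072, -12288, …
g: a_k = 4, 4, -2, 2, -5/2, 7/2, -21/4, …
f·g: L₀ = L_f ⊗_s L_g, ord ≤ 1·1.
∫: right-multiply L₀ by Dx.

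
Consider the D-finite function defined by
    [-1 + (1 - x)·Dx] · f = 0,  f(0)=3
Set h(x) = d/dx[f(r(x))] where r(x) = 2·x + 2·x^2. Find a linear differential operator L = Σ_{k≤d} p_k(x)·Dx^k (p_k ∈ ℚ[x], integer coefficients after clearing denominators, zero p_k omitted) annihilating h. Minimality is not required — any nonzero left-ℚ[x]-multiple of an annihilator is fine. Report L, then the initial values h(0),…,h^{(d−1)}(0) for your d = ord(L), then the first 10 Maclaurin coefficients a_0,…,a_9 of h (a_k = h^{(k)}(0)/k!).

L = (6 + 12·x + 12·x^2) + (-1 + 6·x^2 + 4·x^3)·Dx  (order 1).
h: a_k = 6, 36, 144, 528, 1800, 5904, 18816, 58752, 180576, 548160, …
ICs: h(0) = 6.

f: a_k = 3, 3, 3, 3, 3, 3, 3, 3, 3, 3, …
f∘r: x↦r, Dx↦Dx/r' in L_f ⇒ L₀.
Differentiate: ansatz ord ≤ ord L₀ ⇒ L.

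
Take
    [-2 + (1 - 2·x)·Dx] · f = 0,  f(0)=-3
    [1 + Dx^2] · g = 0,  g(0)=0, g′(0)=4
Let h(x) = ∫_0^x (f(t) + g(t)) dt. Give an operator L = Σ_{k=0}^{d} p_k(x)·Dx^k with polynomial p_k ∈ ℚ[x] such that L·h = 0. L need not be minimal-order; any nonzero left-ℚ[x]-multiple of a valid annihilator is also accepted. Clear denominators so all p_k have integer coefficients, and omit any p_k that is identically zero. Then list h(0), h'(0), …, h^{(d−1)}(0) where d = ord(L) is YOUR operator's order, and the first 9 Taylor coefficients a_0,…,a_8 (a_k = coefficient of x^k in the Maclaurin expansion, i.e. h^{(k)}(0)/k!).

L = (50 - 8·x + 8·x^2)·Dx + (-9 + 22·x - 12·x^2 + 8·x^3)·Dx^2 + (50 - 8·x + 8·x^2)·Dx^3 + (-9 + 22·x - 12·x^2 + 8·x^3)·Dx^4  (order 4).
h: a_k = 0, -3, -1, -4, -37/6, -48/5, -2879/180, -192/7, -483841/10080, …
ICs: h(0) = 0, h′(0) = -3, h′′(0) = -2, h′′′(0) = -24.

f: a_k = -3, -6, -12, -24, -48, -96, -192, -384, -768, …
g: a_k = 0, 4, 0, -2/3, 0, 1/30, 0, -1/1260, 0, …
Weyl lclm of L_f,L_g ⇒ L₀ (ord ≤ 3).
h=∫h₀ ⇒ L = L₀·Dx.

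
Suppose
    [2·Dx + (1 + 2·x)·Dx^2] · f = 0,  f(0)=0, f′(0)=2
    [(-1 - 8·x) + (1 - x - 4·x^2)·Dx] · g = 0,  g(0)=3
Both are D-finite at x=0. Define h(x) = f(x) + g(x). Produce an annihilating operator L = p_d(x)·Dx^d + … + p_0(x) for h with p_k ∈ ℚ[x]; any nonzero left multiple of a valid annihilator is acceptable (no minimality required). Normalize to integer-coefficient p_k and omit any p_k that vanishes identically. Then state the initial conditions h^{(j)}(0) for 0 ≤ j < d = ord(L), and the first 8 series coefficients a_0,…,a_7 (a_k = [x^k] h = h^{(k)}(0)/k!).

f: a_k = 0, 2, -2, 8/3, -4, 32/5, -32/3, 128/7, …
g: a_k = 3, 3, 15, 27, 87, 195, 543, 1323, …
f+g: L₀ = lclm(L_f,L_g), ord ≤ 2+1.
L = (-94 - 644·x - 1664·x^2 - 1920·x^3 - 1536·x^4)·Dx + (-23 - 324·x - 1448·x^2 - 3072·x^3 - 3904·x^4 - 2560·x^5)·Dx^2 + (6 + 35·x + 53·x^2 - 98·x^3 - 528·x^4 - 864·x^5 - 512·x^6)·Dx^3  (order 3).
h: a_k = 3, 5, 13, 89/3, 83, 1007/5, 1597/3, 9389/7, …
ICs: h(0) = 3, h′(0) = 5, h′′(0) = 26.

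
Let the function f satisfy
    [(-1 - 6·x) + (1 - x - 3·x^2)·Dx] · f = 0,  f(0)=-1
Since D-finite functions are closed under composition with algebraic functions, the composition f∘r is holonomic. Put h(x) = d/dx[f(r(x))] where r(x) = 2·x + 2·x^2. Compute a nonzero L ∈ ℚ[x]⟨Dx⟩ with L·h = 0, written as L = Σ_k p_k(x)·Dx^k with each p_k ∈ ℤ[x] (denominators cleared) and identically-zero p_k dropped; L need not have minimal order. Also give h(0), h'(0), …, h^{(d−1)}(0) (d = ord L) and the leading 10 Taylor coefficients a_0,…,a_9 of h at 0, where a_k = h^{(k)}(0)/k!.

f: a_k = -1, -1, -4, -7, -19, -40, -97, -217, -508, -1159, …
h₀=f(r): pull back L_f along r ⇒ L₀.
Differentiate: ansatz ord ≤ ord L₀ ⇒ L.
L = (18 + 156·x + 804·x^2 + 2736·x^3 + 4968·x^4 + 4320·x^5 + 1440·x^6) + (-1 - 12·x + 6·x^2 + 268·x^3 + 900·x^4 + 1368·x^5 + 1008·x^6 + 288·x^7)·Dx  (order 1).
h: a_k = -2, -36, -264, -1952, -13320, -86928, -553280, -3445632, -21128832, -127959680, …
ICs: h(0) = -2.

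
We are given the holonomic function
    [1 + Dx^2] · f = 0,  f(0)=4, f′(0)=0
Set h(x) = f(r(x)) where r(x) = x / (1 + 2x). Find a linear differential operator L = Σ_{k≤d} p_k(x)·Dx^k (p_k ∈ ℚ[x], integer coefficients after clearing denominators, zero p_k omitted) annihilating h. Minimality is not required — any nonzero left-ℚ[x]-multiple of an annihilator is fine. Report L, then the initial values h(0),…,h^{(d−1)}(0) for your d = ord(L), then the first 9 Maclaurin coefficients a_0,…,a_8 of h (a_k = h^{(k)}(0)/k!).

L = 1 + (4 + 24·x + 48·x^2 + 32·x^3)·Dx + (1 + 8·x + 24·x^2 + 32·x^3 + 16·x^4)·Dx^2  (order 2).
h: a_k = 4, 0, -2, 8, -143/6, 188/3, -27601/180, 1787/5, -8095583/10080, …
ICs: h(0) = 4, h′(0) = 0.

f: a_k = 4, 0, -2, 0, 1/6, 0, -1/180, 0, 1/10080, …
L₀ from L_f via x↦r, Dx↦r'^{-1}Dx.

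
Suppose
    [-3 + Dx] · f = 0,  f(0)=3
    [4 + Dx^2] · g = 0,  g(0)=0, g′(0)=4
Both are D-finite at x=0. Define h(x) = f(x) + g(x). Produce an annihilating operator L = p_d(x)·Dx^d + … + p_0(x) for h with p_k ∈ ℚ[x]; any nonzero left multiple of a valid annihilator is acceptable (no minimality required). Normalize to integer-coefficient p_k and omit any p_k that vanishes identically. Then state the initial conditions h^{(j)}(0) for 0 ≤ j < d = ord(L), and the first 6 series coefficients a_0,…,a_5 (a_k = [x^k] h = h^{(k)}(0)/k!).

f: a_k = 3, 9, 27/2, 27/2, 81/8, 243/40, …
g: a_k = 0, 4, 0, -8/3, 0, 8/15, …
Weyl lclm of L_f,L_g ⇒ L₀ (ord ≤ 3).
L = -12 + 4·Dx - 3·Dx^2 + Dx^3  (order 3).
h: a_k = 3, 13, 27/2, 65/6, 81/8, 793/120, …
ICs: h(0) = 3, h′(0) = 13, h′′(0) = 27.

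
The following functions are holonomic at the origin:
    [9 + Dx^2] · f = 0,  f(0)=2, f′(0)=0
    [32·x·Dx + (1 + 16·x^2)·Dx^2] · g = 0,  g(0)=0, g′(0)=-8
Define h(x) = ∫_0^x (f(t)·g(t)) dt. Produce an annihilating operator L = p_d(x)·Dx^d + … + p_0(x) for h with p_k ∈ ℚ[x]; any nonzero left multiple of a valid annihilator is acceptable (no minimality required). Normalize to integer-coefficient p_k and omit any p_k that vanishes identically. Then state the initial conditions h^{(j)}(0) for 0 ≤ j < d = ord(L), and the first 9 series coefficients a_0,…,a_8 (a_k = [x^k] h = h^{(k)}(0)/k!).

L = (16425 + 696384·x^2 + 2778624·x^4 + 11943936·x^6 + 47775744·x^8)·Dx + (23616·x + 543744·x^3 + 3981312·x^5 + 21233664·x^7)·Dx^2 + (2050 + 87168·x^2 + 470016·x^4 + 2654208·x^6 + 10616832·x^8)·Dx^3 + (2624·x + 60416·x^3 + 442368·x^5 + 2359296·x^7)·Dx^4 + (25 + 1088·x^2 + 17920·x^4 + 147456·x^6 + 589824·x^8)·Dx^5  (order 5).
h: a_k = 0, 0, -8, 0, 118/3, 0, -3143/15, 0, 467351/280, …
ICs: h(0) = 0, h′(0) = 0, h′′(0) = -16, h′′′(0) = 0, h′′′′(0) = 944.

f: a_k = 2, 0, -9, 0, 27/4, 0, -81/40, 0, 729/2240, …
g: a_k = 0, -8, 0, 128/3, 0, -2048/5, 0, 32768/7, 0, …
L₀ := L_f ⊗_s L_g (sym. prod.), ord ≤ 4.
Integrate: L := L₀·Dx.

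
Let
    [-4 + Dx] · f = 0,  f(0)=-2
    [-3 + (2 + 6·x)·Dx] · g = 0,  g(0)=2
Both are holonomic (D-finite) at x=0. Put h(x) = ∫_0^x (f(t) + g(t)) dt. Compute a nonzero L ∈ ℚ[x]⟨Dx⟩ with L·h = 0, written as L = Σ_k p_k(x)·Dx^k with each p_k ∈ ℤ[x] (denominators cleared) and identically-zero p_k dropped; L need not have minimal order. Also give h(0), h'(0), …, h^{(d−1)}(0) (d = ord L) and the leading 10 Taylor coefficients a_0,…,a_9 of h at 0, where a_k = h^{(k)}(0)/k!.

f: a_k = -2, -8, -16, -64/3, -64/3, -256/15, -512/45, -2048/315, -1024/315, -4096/2835, …
g: a_k = 2, 3, -9/4, 27/8, -405/64, 1701/128, -15309/512, 72171/1024, -2814669/16384, 14073345/32768, …
Sum ⇒ L₀ = lclm(L_f,L_g) in ℚ(x)⟨Dx⟩.
h=∫h₀ ⇒ L = L₀·Dx.
L = (132 + 288·x)·Dx + (-73 - 384·x - 576·x^2)·Dx^2 + (10 + 78·x + 144·x^2)·Dx^3  (order 3).
h: a_k = 0, 0, -5/2, -73/12, -431/96, -5311/960, -7253/11520, -951049/161280, 20636713/2580480, -903397951/46448640, …
ICs: h(0) = 0, h′(0) = 0, h′′(0) = -5.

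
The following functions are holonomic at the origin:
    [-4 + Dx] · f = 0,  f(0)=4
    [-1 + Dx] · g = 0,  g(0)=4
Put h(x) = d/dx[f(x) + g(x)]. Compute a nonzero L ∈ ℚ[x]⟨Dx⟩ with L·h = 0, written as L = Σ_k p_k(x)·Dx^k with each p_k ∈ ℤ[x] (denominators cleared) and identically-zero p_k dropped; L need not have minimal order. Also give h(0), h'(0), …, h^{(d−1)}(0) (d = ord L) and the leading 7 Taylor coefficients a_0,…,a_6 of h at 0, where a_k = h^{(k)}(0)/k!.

L = 4 - 5·Dx + Dx^2  (order 2).
h: a_k = 20, 68, 130, 514/3, 1025/6, 4097/30, 3277/36, …
ICs: h(0) = 20, h′(0) = 68.

f: a_k = 4, 16, 32, 128/3, 128/3, 512/15, 1024/45, …
g: a_k = 4, 4, 2, 2/3, 1/6, 1/30, 1/180, …
L₀ := lclm(L_f,L_g); ord L₀ ≤ 1+1.
Derive L from L₀ (diff closure).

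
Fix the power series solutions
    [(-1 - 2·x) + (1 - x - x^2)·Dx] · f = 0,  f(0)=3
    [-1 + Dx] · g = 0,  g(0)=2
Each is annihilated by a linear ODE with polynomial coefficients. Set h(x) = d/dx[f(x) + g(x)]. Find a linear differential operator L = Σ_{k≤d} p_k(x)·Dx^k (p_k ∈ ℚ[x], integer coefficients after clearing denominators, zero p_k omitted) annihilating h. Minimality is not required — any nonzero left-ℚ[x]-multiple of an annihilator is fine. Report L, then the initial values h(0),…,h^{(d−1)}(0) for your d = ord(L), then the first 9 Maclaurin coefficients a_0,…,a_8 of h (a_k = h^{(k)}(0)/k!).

L = (14 + 46·x + 40·x^2 + 36·x^3 + 6·x^4) + (-17 - 48·x - 41·x^2 - 24·x^3 + 5·x^4 + 2·x^5)·Dx + (3 + 2·x + x^2 - 12·x^3 - 11·x^4 - 2·x^5)·Dx^2  (order 2).
h: a_k = 5, 14, 28, 181/3, 1441/12, 14041/60, 158761/360, 2056321/2520, 29937601/20160, …
ICs: h(0) = 5, h′(0) = 14.

f: a_k = 3, 3, 6, 9, 15, 24, 39, 63, 102, …
g: a_k = 2, 2, 1, 1/3, 1/12, 1/60, 1/360, 1/2520, 1/20160, …
h₀=f+g: left-lcm gives L₀, ord ≤ 2.
h=h₀': d/dx-closure on L₀ ⇒ L.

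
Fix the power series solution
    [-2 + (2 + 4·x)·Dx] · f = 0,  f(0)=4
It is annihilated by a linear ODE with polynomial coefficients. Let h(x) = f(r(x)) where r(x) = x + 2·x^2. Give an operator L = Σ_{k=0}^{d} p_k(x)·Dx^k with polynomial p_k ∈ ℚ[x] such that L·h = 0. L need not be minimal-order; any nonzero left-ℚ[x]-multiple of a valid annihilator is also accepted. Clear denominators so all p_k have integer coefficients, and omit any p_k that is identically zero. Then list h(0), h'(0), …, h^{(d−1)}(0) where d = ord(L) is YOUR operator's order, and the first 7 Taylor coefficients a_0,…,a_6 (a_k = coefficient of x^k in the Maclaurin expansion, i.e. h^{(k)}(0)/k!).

L = (-1 - 4·x) + (1 + 2·x + 4·x^2)·Dx  (order 1).
h: a_k = 4, 4, 6, -6, 3/2, 15/2, -57/4, …
ICs: h(0) = 4.

f: a_k = 4, 4, -2, 2, -5/2, 7/2, -21/4, …
Change of var in L_f (x↦r) gives L₀.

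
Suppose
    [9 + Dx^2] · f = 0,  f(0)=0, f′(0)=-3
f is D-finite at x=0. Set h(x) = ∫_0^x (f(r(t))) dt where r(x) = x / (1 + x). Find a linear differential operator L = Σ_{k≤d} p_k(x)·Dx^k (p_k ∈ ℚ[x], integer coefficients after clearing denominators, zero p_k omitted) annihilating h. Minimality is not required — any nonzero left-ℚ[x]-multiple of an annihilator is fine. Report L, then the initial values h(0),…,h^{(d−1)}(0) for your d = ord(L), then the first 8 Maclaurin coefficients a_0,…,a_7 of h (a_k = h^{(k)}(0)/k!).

f: a_k = 0, -3, 0, 9/2, 0, -81/40, 0, 243/560, …
L₀ from L_f via x↦r, Dx↦r'^{-1}Dx.
h=∫h₀ ⇒ L = L₀·Dx.
L = 9·Dx + (2 + 6·x + 6·x^2 + 2·x^3)·Dx^2 + (1 + 4·x + 6·x^2 + 4·x^3 + x^4)·Dx^3  (order 3).
h: a_k = 0, 0, -3/2, 1, 3/8, -21/10, 293/80, -255/56, …
ICs: h(0) = 0, h′(0) = 0, h′′(0) = -3.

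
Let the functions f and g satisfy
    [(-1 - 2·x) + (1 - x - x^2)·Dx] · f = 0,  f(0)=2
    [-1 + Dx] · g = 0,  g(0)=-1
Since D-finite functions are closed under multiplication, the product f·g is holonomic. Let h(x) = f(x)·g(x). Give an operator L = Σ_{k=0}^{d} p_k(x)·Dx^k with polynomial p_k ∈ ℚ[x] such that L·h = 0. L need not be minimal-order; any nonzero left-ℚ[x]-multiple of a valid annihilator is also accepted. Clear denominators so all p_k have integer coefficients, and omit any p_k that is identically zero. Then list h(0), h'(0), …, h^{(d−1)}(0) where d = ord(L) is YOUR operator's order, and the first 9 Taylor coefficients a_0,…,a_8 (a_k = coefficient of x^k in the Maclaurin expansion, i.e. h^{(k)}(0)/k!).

f: a_k = 2, 2, 4, 6, 10, 16, 26, 42, 68, …
g: a_k = -1, -1, -1/2, -1/6, -1/24, -1/120, -1/720, -1/5040, -1/40320, …
f·g: L₀ = L_f ⊗_s L_g, ord ≤ 1·1.
L = (2 + x - x^2) + (-1 + x + x^2)·Dx  (order 1).
h: a_k = -2, -4, -7, -34/3, -221/12, -893/30, -17347/360, -98221/1260, -2542969/20160, …
ICs: h(0) = -2.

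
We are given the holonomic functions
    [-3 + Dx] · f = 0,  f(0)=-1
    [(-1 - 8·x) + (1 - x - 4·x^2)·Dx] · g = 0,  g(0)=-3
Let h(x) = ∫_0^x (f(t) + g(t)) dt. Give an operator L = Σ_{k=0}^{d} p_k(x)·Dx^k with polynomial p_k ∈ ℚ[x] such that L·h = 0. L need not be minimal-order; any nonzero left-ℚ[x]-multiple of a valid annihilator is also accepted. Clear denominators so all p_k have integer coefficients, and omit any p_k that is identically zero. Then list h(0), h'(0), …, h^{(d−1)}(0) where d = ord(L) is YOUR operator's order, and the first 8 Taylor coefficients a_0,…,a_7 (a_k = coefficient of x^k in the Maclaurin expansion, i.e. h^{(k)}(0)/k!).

L = (21 + 9·x + 396·x^2 + 288·x^3)·Dx + (-1 - 42·x - 159·x^2 + 72·x^3 + 144·x^4)·Dx^2 + (-2 + 13·x + 9·x^2 - 56·x^3 - 48·x^4)·Dx^3  (order 3).
h: a_k = 0, -4, -3, -13/2, -63/8, -723/40, -2627/80, -43521/560, …
ICs: h(0) = 0, h′(0) = -4, h′′(0) = -6.

f: a_k = -1, -3, -9/2, -9/2, -27/8, -81/40, -81/80, -243/560, …
g: a_k = -3, -3, -15, -27, -87, -195, -543, -1323, …
Weyl lclm of L_f,L_g ⇒ L₀ (ord ≤ 2).
∫: right-multiply L₀ by Dx.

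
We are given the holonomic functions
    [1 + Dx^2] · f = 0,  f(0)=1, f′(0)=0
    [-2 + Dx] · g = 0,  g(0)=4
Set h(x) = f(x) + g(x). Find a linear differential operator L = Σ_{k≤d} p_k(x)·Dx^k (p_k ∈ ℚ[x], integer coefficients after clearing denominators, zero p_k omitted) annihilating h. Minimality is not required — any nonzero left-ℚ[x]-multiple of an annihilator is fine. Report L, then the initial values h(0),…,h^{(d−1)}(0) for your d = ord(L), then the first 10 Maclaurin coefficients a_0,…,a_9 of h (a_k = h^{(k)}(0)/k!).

L = -2 + Dx - 2·Dx^2 + Dx^3  (order 3).
h: a_k = 5, 8, 15/2, 16/3, 65/24, 16/15, 17/48, 32/315, 205/8064, 16/2835, …
ICs: h(0) = 5, h′(0) = 8, h′′(0) = 15.

f: a_k = 1, 0, -1/2, 0, 1/24, 0, -1/720, 0, 1/40320, 0, …
g: a_k = 4, 8, 8, 16/3, 8/3, 16/15, 16/45, 32/315, 8/315, 16/2835, …
f+g: L₀ = lclm(L_f,L_g), ord ≤ 2+1.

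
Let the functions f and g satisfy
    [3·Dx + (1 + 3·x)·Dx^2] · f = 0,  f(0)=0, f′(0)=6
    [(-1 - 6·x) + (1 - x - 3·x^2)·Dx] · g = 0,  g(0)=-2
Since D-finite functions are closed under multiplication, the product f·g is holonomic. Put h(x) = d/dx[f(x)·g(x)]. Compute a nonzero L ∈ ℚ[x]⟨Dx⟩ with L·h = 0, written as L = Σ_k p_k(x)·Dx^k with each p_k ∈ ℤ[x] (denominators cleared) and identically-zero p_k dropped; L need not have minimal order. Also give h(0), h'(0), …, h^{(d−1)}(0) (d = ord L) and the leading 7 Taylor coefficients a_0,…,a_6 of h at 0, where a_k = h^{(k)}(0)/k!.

f: a_k = 0, 6, -9, 18, -81/2, 486/5, -243, …
g: a_k = -2, -2, -8, -14, -38, -80, -194, …
f·g: L₀ = L_f ⊗_s L_g, ord ≤ 2·1.
Differentiate: ansatz ord ≤ ord L₀ ⇒ L.
L = (34 + 162·x + 324·x^2) + (1 + 29·x + 180·x^2 + 252·x^3)·Dx + (-1 - 6·x - 2·x^2 + 33·x^3 + 36·x^4)·Dx^2  (order 2).
h: a_k = -12, 12, -198, 132, -1797, 6768/5, -73581/5, …
ICs: h(0) = -12, h′(0) = 12.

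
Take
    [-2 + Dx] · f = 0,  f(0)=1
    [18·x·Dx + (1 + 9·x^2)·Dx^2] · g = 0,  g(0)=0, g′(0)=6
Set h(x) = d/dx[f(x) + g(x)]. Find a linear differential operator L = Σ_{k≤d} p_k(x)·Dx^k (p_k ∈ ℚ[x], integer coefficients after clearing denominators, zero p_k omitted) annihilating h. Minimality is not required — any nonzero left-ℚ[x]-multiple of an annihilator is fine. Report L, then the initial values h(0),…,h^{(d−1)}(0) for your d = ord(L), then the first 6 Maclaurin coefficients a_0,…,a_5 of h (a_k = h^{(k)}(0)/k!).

L = (18 - 36·x - 486·x^2 - 324·x^3) + (-11 + 207·x^2 - 162·x^4)·Dx + (1 + 9·x + 18·x^2 + 81·x^3 + 81·x^4)·Dx^2  (order 2).
h: a_k = 8, 4, -50, 8/3, 1462/3, 8/15, …
ICs: h(0) = 8, h′(0) = 4.

f: a_k = 1, 2, 2, 4/3, 2/3, 4/15, …
g: a_k = 0, 6, 0, -18, 0, 486/5, …
h₀=f+g: left-lcm gives L₀, ord ≤ 3.
Differentiate: ansatz ord ≤ ord L₀ ⇒ L.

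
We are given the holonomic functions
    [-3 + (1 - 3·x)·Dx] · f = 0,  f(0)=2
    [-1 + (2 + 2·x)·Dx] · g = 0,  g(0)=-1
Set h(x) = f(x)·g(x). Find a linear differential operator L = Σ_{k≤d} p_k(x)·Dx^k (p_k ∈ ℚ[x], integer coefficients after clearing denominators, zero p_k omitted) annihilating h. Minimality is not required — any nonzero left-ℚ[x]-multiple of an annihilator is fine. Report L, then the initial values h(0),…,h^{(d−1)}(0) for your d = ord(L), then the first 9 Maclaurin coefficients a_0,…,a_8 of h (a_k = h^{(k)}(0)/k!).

f: a_k = 2, 6, 18, 54, 162, 486, 1458, 4374, 13122, …
g: a_k = -1, -1/2, 1/8, -1/16, 5/128, -7/256, 21/1024, -33/2048, 429/32768, …
f·g: L₀ = L_f ⊗_s L_g, ord ≤ 1·1.
L = (7 + 3·x) + (-2 + 4·x + 6·x^2)·Dx  (order 1).
h: a_k = -2, -7, -83/4, -499/8, -11971/64, -71833/128, -861975/512, -5171883/1024, -248249955/16384, …
ICs: h(0) = -2.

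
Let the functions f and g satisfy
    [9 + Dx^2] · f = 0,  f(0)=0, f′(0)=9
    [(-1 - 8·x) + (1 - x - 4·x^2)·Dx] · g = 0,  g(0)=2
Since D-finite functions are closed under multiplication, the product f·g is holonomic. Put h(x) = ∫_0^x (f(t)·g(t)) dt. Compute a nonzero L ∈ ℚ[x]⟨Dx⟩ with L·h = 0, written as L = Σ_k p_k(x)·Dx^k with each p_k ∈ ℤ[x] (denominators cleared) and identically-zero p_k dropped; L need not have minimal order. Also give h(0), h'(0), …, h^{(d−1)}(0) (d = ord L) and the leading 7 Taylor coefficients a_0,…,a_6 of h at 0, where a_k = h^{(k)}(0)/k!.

L = (-1 + 9·x + 36·x^2)·Dx + (2 + 16·x)·Dx^2 + (-1 + x + 4·x^2)·Dx^3  (order 3).
h: a_k = 0, 0, 9, 6, 63/4, 27, 2661/40, …
ICs: h(0) = 0, h′(0) = 0, h′′(0) = 18.

f: a_k = 0, 9, 0, -27/2, 0, 243/40, 0, …
g: a_k = 2, 2, 10, 18, 58, 130, 362, …
h₀=f·g: eliminate ⇒ L₀, order ≤ 2·1.
Integrate: L := L₀·Dx.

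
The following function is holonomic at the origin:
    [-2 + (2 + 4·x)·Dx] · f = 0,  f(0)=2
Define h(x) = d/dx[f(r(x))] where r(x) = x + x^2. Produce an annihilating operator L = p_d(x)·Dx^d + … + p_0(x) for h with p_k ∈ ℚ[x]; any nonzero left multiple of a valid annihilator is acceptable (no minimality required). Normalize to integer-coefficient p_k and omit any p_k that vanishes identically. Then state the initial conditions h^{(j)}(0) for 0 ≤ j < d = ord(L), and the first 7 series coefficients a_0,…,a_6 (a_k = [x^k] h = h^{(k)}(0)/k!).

L = 1 + (-1 - 4·x - 6·x^2 - 4·x^3)·Dx  (order 1).
h: a_k = 2, 2, -3, 3, -5/4, -9/4, 49/8, …
ICs: h(0) = 2.

f: a_k = 2, 2, -1, 1, -5/4, 7/4, -21/8, …
f∘r: x↦r, Dx↦Dx/r' in L_f ⇒ L₀.
h₀' ⇒ L via d/dx closure of L₀.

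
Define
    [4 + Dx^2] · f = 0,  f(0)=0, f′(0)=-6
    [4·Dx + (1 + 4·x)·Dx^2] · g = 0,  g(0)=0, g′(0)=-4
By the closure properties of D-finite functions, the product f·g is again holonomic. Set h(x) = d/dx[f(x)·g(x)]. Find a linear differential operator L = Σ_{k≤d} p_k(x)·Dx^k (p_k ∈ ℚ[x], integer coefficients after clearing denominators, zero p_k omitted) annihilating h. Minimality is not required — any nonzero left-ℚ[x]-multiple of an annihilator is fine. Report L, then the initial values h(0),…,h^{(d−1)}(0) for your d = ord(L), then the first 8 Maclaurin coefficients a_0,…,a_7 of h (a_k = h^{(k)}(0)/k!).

f: a_k = 0, -6, 0, 4, 0, -4/5, 0, 8/105, …
g: a_k = 0, -4, 8, -64/3, 64, -1024/5, 2048/3, -16384/7, …
L₀ := L_f ⊗_s L_g (sym. prod.), ord ≤ 4.
Derive L from L₀ (diff closure).
L = (-832 - 992·x - 5568·x^2 - 12288·x^3 - 2048·x^4 + 24576·x^5 + 16384·x^6) + (-264 - 1568·x - 2560·x^2 + 10240·x^4 + 8192·x^5)·Dx + (-220 - 368·x - 1760·x^2 - 3072·x^3 + 2048·x^4 + 12288·x^5 + 8192·x^6)·Dx^2 + (-66 - 392·x - 640·x^2 + 2560·x^4 + 2048·x^5)·Dx^3 + (-3 - 30·x - 92·x^2 + 640·x^4 + 1536·x^5 + 1024·x^6)·Dx^4  (order 4).
h: a_k = 0, 48, -144, 448, -1760, 6880, -134624/5, 11122432/105, …
ICs: h(0) = 0, h′(0) = 48, h′′(0) = -288, h′′′(0) = 2688.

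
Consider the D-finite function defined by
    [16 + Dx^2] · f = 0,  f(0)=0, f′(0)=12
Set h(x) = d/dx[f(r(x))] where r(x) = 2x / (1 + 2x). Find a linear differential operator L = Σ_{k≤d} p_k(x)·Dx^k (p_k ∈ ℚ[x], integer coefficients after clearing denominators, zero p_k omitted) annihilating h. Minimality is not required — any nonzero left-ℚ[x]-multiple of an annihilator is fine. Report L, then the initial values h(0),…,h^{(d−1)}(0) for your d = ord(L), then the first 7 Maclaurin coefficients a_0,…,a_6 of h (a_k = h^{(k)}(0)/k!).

f: a_k = 0, 12, 0, -32, 0, 128/5, 0, …
f∘r: x↦r, Dx↦Dx/r' in L_f ⇒ L₀.
h=h₀': d/dx-closure on L₀ ⇒ L.
L = (88 + 96·x + 96·x^2) + (12 + 72·x + 144·x^2 + 96·x^3)·Dx + (1 + 8·x + 24·x^2 + 32·x^3 + 16·x^4)·Dx^2  (order 2).
h: a_k = 24, -96, -480, 5376, -24704, 69120, -1260032/15, …
ICs: h(0) = 24, h′(0) = -96.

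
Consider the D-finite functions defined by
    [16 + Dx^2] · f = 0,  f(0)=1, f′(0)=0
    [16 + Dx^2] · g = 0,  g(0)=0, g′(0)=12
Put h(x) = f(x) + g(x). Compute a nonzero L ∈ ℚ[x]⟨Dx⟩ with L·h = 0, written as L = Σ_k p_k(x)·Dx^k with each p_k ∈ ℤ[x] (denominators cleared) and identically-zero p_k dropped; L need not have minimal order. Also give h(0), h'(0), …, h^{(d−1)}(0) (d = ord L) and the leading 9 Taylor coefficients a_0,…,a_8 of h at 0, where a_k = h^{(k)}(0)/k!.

f: a_k = 1, 0, -8, 0, 32/3, 0, -256/45, 0, 512/315, …
g: a_k = 0, 12, 0, -32, 0, 128/5, 0, -1024/105, 0, …
Sum ⇒ L₀ = lclm(L_f,L_g) in ℚ(x)⟨Dx⟩.
L = 16 + Dx^2  (order 2).
h: a_k = 1, 12, -8, -32, 32/3, 128/5, -256/45, -1024/105, 512/315, …
ICs: h(0) = 1, h′(0) = 12.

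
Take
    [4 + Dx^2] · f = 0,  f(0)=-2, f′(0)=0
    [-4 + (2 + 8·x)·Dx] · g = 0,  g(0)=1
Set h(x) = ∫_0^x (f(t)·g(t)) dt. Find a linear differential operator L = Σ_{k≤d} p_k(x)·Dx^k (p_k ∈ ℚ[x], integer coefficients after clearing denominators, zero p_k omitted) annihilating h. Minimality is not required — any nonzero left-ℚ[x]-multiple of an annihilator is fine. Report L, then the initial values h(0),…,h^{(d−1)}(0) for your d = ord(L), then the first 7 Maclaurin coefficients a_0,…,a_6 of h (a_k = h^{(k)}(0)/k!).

L = (16 + 32·x + 64·x^2)·Dx + (-4 - 16·x)·Dx^2 + (1 + 8·x + 16·x^2)·Dx^3  (order 3).
h: a_k = 0, -2, -2, 8/3, 0, 32/15, -64/9, …
ICs: h(0) = 0, h′(0) = -2, h′′(0) = -4.

f: a_k = -2, 0, 4, 0, -4/3, 0, 8/45, …
g: a_k = 1, 2, -2, 4, -10, 28, -84, …
h₀=f·g: eliminate ⇒ L₀, order ≤ 2·1.
Integrate: L := L₀·Dx.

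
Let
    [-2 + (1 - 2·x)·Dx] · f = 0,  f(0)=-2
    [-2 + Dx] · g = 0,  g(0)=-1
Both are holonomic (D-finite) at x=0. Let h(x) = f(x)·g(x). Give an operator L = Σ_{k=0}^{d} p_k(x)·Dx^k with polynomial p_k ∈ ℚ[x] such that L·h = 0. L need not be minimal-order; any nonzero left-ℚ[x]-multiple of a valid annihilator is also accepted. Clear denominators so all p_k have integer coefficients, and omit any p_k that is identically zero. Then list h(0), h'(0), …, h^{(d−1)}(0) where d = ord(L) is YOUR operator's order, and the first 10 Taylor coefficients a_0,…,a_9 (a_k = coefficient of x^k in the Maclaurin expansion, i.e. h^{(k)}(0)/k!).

f: a_k = -2, -4, -8, -16, -32, -64, -128, -256, -512, -1024, …
g: a_k = -1, -2, -2, -4/3, -2/3, -4/15, -4/45, -8/315, -2/315, -4/2835, …
Sym-product of L_f,L_g gives L₀ (≤ ord 1).
L = (4 - 4·x) + (-1 + 2·x)·Dx  (order 1).
h: a_k = 2, 8, 20, 128/3, 260/3, 2608/15, 15656/45, 43840/63, 438404/315, 1578256/567, …
ICs: h(0) = 2.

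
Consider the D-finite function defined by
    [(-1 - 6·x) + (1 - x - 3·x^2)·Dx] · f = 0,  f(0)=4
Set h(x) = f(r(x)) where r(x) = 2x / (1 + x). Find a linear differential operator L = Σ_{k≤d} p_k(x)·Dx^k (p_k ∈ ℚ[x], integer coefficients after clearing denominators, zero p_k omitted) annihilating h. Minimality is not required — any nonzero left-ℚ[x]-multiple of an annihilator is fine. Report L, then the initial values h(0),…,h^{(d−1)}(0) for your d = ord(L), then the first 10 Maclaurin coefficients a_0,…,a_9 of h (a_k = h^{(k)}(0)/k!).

L = (2 + 26·x) + (-1 - x + 13·x^2 + 13·x^3)·Dx  (order 1).
h: a_k = 4, 8, 56, 104, 728, 1352, 9464, 17576, 123032, 228488, …
ICs: h(0) = 4.

f: a_k = 4, 4, 16, 28, 76, 160, 388, 868, 2032, 4636, …
L₀ from L_f via x↦r, Dx↦r'^{-1}Dx.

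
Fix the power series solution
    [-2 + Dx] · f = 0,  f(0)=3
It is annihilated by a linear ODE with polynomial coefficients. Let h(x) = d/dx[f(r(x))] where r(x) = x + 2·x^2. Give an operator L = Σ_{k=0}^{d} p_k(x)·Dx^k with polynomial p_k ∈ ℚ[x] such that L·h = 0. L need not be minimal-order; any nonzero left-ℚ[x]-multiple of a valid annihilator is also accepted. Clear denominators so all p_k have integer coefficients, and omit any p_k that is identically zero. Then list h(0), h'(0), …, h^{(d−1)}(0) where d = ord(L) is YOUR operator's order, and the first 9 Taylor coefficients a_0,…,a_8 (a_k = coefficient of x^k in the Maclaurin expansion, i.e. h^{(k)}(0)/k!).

f: a_k = 3, 6, 6, 4, 2, 4/5, 4/15, 8/105, 2/105, …
h₀=f(r): pull back L_f along r ⇒ L₀.
h=h₀': d/dx-closure on L₀ ⇒ L.
L = (6 + 16·x + 32·x^2) + (-1 - 4·x)·Dx  (order 1).
h: a_k = 6, 36, 84, 200, 324, 2648/5, 10424/15, 31664/35, 21428/21, …
ICs: h(0) = 6.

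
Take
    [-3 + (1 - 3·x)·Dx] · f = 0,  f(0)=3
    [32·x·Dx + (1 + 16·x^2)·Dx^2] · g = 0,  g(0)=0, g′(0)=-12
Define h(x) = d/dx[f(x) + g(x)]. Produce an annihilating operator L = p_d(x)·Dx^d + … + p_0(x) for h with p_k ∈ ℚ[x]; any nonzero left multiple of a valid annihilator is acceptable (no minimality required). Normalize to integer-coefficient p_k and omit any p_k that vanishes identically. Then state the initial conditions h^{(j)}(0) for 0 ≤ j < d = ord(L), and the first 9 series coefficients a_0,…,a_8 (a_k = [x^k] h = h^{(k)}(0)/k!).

f: a_k = 3, 9, 27, 81, 243, 729, 2187, 6561, 19683, …
g: a_k = 0, -12, 0, 64, 0, -3072/5, 0, 49152/7, 0, …
L₀ := lclm(L_f,L_g); ord L₀ ≤ 1+2.
Derive L from L₀ (diff closure).
L = (-96 + 1152·x + 4608·x^2) + (43 - 96·x + 240·x^2 + 4608·x^3)·Dx + (-3 - 7·x - 112·x^3 + 768·x^4)·Dx^2  (order 2).
h: a_k = -3, 54, 435, 972, 573, 13122, 95079, 157464, -254991, …
ICs: h(0) = -3, h′(0) = 54.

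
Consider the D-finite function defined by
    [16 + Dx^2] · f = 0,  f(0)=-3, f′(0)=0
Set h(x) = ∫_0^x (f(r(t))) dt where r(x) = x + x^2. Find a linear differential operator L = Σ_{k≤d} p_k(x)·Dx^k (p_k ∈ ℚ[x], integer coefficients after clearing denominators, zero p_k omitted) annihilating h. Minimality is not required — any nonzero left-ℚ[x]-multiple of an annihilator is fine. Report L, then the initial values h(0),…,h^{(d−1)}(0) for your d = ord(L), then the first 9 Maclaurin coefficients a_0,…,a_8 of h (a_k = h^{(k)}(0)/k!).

f: a_k = -3, 0, 24, 0, -32, 0, 256/15, 0, -512/105, …
f∘r: x↦r, Dx↦Dx/r' in L_f ⇒ L₀.
Integrate: L := L₀·Dx.
L = (16 + 96·x + 192·x^2 + 128·x^3)·Dx - 2·Dx^2 + (1 + 2·x)·Dx^3  (order 3).
h: a_k = 0, -3, 0, 8, 12, -8/5, -64/3, -2624/105, -16/5, …
ICs: h(0) = 0, h′(0) = -3, h′′(0) = 0.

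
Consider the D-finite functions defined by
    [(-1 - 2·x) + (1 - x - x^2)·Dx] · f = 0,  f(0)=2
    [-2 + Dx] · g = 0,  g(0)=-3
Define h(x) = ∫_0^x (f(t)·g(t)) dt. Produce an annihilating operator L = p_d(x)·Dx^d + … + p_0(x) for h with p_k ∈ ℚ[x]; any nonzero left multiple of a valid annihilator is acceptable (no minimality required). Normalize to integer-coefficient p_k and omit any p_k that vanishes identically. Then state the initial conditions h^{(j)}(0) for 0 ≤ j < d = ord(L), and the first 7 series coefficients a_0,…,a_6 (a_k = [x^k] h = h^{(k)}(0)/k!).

f: a_k = 2, 2, 4, 6, 10, 16, 26, …
g: a_k = -3, -6, -6, -4, -2, -4/5, -4/15, …
h₀=f·g: eliminate ⇒ L₀, order ≤ 1·1.
Integrate: L := L₀·Dx.
L = (3 - 2·x^2)·Dx + (-1 + x + x^2)·Dx^2  (order 2).
h: a_k = 0, -6, -9, -12, -31/2, -102/5, -138/5, …
ICs: h(0) = 0, h′(0) = -6.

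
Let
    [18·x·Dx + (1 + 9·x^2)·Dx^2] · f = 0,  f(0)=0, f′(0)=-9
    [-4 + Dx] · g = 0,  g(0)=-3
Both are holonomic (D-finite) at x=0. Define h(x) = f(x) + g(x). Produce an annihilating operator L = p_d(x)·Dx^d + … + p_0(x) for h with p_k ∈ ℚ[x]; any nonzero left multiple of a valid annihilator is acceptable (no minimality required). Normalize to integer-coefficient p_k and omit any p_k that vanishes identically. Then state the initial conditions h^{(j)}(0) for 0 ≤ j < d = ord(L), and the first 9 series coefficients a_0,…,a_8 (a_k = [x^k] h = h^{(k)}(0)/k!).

f: a_k = 0, -9, 0, 27, 0, -729/5, 0, 6561/7, 0, …
g: a_k = -3, -12, -24, -32, -32, -128/5, -256/15, -1024/105, -512/105, …
L₀ := lclm(L_f,L_g); ord L₀ ≤ 2+1.
L = (36 - 144·x - 972·x^2 - 1296·x^3)·Dx + (-17 + 99·x^2 - 648·x^4)·Dx^2 + (2 + 9·x + 36·x^2 + 81·x^3 + 162·x^4)·Dx^3  (order 3).
h: a_k = -3, -21, -24, -5, -32, -857/5, -256/15, 13913/15, -512/105, …
ICs: h(0) = -3, h′(0) = -21, h′′(0) = -48.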